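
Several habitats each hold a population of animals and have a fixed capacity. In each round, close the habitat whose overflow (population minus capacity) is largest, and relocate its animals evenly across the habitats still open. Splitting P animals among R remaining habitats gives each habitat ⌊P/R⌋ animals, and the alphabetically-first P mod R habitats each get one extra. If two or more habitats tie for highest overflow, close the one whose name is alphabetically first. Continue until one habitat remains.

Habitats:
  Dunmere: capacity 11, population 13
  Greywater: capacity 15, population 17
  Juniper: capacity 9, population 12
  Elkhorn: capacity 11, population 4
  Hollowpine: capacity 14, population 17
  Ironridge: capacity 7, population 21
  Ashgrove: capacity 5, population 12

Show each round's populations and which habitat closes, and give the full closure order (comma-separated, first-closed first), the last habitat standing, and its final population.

Closure order: Ironridge, Ashgrove, Dunmere, Hollowpine, Juniper, Greywater
Last habitat: Elkhorn with 96 animals

Round 1: Ashgrove=12 Dunmere=13 Elkhorn=4 Greywater=17 Hollowpine=17 Ironridge=21 Juniper=12 → close Ironridge (overflow 14)
  21÷6 = 3 each, +1 to first 3
Round 2: Ashgrove=16 Dunmere=17 Elkhorn=8 Greywater=20 Hollowpine=20 Juniper=15 → close Ashgrove (overflow 11)
  16÷5 = 3 each, +1 to first 1
Round 3: Dunmere=21 Elkhorn=11 Greywater=23 Hollowpine=23 Juniper=18 → close Dunmere (overflow 10)
  21÷4 = 5 each, +1 to first 1
Round 4: Elkhorn=17 Greywater=28 Hollowpine=28 Juniper=23 → close Hollowpine (overflow 14)
  28÷3 = 9 each, +1 to first 1
Round 5: Elkhorn=27 Greywater=37 Juniper=32 → close Juniper (overflow 23)
  32÷2 = 16 each, +1 to first 0
Round 6: Elkhorn=43 Greywater=53 → close Greywater (overflow 38)
  53÷1 = 53 each, +1 to first 0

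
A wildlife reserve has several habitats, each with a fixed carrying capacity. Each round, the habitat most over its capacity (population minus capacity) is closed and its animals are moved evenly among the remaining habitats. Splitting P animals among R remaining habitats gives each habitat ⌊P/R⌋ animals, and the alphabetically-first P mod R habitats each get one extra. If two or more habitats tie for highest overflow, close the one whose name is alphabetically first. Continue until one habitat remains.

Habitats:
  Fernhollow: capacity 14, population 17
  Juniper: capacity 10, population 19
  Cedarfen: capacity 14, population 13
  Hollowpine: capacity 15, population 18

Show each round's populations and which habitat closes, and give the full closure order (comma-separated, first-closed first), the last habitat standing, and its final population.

Closure order: Juniper, Fernhollow, Hollowpine
Last habitat: Cedarfen with 67 animals

Round 1: Cedarfen=13 Fernhollow=17 Hollowpine=18 Juniper=19 → close Juniper (overflow 9)
  19÷3 = 6 each, +1 to first 1
Round 2: Cedarfen=20 Fernhollow=23 Hollowpine=24 → close Fernhollow (overflow 9)
  23÷2 = 11 each, +1 to first 1
Round 3: Cedarfen=32 Hollowpine=35 → close Hollowpine (overflow 20)
  35÷1 = 35 each, +1 to first 0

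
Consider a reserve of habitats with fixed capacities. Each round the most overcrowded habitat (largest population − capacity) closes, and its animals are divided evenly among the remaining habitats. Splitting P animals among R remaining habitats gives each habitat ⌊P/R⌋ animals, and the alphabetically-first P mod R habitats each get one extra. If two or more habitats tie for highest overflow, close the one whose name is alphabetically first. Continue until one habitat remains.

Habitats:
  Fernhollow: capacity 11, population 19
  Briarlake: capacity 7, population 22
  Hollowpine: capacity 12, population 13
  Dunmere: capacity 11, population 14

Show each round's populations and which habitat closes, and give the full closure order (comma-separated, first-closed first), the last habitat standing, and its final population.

Closure order: Briarlake, Fernhollow, Dunmere
Last habitat: Hollowpine with 68 animals

Round 1: Briarlake=22 Dunmere=14 Fernhollow=19 Hollowpine=13 → close Briarlake (overflow 15)
  22÷3 = 7 each, +1 to first 1
Round 2: Dunmere=22 Fernhollow=26 Hollowpine=20 → close Fernhollow (overflow 15)
  26÷2 = 13 each, +1 to first 0
Round 3: Dunmere=35 Hollowpine=33 → close Dunmere (overflow 24)
  35÷1 = 35 each, +1 to first 0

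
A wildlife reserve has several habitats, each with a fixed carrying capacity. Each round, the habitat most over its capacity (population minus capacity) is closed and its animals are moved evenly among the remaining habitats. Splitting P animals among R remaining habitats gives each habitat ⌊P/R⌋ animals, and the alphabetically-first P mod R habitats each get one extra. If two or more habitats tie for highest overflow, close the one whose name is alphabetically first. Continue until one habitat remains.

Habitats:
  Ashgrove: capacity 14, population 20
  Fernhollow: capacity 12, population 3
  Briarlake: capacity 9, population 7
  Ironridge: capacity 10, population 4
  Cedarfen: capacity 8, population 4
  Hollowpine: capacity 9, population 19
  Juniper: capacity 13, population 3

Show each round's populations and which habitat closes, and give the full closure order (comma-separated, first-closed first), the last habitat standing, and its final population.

Closure order: Hollowpine, Ashgrove, Briarlake, Cedarfen, Ironridge, Fernhollow
Last habitat: Juniper with 60 animals

Round 1: Ashgrove=20 Briarlake=7 Cedarfen=4 Fernhollow=3 Hollowpine=19 Ironridge=4 Juniper=3 → close Hollowpine (overflow 10)
  19÷6 = 3 each, +1 to first 1
Round 2: Ashgrove=24 Briarlake=10 Cedarfen=7 Fernhollow=6 Ironridge=7 Juniper=6 → close Ashgrove (overflow 10)
  24÷5 = 4 each, +1 to first 4
Round 3: Briarlake=15 Cedarfen=12 Fernhollow=11 Ironridge=12 Juniper=10 → close Briarlake (overflow 6)
  15÷4 = 3 each, +1 to first 3
Round 4: Cedarfen=16 Fernhollow=15 Ironridge=16 Juniper=13 → close Cedarfen (overflow 8)
  16÷3 = 5 each, +1 to first 1
Round 5: Fernhollow=21 Ironridge=21 Juniper=18 → close Ironridge (overflow 11)
  21÷2 = 10 each, +1 to first 1
Round 6: Fernhollow=32 Juniper=28 → close Fernhollow (overflow 20)
  32÷1 = 32 each, +1 to first 0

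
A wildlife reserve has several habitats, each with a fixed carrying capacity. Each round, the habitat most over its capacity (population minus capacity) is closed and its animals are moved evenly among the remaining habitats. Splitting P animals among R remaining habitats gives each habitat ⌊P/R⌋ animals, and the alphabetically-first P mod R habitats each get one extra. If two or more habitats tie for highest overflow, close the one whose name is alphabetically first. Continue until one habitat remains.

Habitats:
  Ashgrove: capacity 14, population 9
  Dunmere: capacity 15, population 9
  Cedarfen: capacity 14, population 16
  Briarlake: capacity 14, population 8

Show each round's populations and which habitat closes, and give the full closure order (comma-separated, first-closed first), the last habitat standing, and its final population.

Round 1: Ashgrove=9 Briarlake=8 Cedarfen=16 Dunmere=9 → close Cedarfen (overflow 2)
  16÷3 = 5 each, +1 to first 1
Round 2: Ashgrove=15 Briarlake=13 Dunmere=14 → close Ashgrove (overflow 1)
  15÷2 = 7 each, +1 to first 1
Round 3: Briarlake=21 Dunmere=21 → close Briarlake (overflow 7)
  21÷1 = 21 each, +1 to first 0

Closure order: Cedarfen, Ashgrove, Briarlake
Last habitat: Dunmere with 42 animals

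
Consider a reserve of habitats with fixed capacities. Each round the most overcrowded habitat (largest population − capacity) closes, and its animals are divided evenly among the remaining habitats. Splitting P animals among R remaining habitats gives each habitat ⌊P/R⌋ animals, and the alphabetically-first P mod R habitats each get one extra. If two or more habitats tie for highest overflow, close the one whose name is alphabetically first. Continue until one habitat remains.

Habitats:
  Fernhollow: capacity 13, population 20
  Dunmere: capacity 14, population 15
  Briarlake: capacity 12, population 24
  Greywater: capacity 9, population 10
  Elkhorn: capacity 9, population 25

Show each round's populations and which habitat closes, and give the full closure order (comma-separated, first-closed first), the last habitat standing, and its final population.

Round 1: Briarlake=24 Dunmere=15 Elkhorn=25 Fernhollow=20 Greywater=10 → close Elkhorn (overflow 16)
  25÷4 = 6 each, +1 to first 1
Round 2: Briarlake=31 Dunmere=21 Fernhollow=26 Greywater=16 → close Briarlake (overflow 19)
  31÷3 = 10 each, +1 to first 1
Round 3: Dunmere=32 Fernhollow=36 Greywater=26 → close Fernhollow (overflow 23)
  36÷2 = 18 each, +1 to first 0
Round 4: Dunmere=50 Greywater=44 → close Dunmere (overflow 36)
  50÷1 = 50 each, +1 to first 0

Closure order: Elkhorn, Briarlake, Fernhollow, Dunmere
Last habitat: Greywater with 94 animals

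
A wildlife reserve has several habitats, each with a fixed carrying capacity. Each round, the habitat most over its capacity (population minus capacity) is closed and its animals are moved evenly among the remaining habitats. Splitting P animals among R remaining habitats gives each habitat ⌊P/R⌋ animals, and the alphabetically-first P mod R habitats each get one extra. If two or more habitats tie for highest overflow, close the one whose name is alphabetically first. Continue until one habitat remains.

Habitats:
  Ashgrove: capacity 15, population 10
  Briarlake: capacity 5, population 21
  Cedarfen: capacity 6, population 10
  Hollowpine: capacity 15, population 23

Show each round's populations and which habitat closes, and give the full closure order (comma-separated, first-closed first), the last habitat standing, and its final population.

Closure order: Briarlake, Hollowpine, Cedarfen
Last habitat: Ashgrove with 64 animals

Round 1: Ashgrove=10 Briarlake=21 Cedarfen=10 Hollowpine=23 → close Briarlake (overflow 16)
  21÷3 = 7 each, +1 to first 0
Round 2: Ashgrove=17 Cedarfen=17 Hollowpine=30 → close Hollowpine (overflow 15)
  30÷2 = 15 each, +1 to first 0
Round 3: Ashgrove=32 Cedarfen=32 → close Cedarfen (overflow 26)
  32÷1 = 32 each, +1 to first 0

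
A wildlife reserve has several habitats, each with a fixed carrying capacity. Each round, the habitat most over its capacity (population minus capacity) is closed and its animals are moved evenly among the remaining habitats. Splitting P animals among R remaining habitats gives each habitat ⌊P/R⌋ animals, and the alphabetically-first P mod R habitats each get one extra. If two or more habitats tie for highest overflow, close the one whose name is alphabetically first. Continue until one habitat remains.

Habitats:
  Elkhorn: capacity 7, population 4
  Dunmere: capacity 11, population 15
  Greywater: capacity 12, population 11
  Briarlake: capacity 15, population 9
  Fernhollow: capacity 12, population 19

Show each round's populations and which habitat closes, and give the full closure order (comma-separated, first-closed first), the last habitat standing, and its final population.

Round 1: Briarlake=9 Dunmere=15 Elkhorn=4 Fernhollow=19 Greywater=11 → close Fernhollow (overflow 7)
  19÷4 = 4 each, +1 to first 3
Round 2: Briarlake=14 Dunmere=20 Elkhorn=9 Greywater=15 → close Dunmere (overflow 9)
  20÷3 = 6 each, +1 to first 2
Round 3: Briarlake=21 Elkhorn=16 Greywater=21 → close Elkhorn (overflow 9)
  16÷2 = 8 each, +1 to first 0
Round 4: Briarlake=29 Greywater=29 → close Greywater (overflow 17)
  29÷1 = 29 each, +1 to first 0

Closure order: Fernhollow, Dunmere, Elkhorn, Greywater
Last habitat: Briarlake with 58 animals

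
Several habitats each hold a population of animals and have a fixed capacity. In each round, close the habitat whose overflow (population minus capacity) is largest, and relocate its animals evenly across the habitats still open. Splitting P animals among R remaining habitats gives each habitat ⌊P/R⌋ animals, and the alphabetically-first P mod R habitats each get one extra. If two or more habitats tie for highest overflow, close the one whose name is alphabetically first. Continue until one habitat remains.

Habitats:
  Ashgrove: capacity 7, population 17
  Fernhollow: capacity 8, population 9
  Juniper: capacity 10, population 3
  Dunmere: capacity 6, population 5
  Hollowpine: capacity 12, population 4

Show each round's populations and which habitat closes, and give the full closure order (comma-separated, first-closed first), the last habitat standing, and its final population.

Closure order: Ashgrove, Fernhollow, Dunmere, Hollowpine
Last habitat: Juniper with 38 animals

Round 1: Ashgrove=17 Dunmere=5 Fernhollow=9 Hollowpine=4 Juniper=3 → close Ashgrove (overflow 10)
  17÷4 = 4 each, +1 to first 1
Round 2: Dunmere=10 Fernhollow=13 Hollowpine=8 Juniper=7 → close Fernhollow (overflow 5)
  13÷3 = 4 each, +1 to first 1
Round 3: Dunmere=15 Hollowpine=12 Juniper=11 → close Dunmere (overflow 9)
  15÷2 = 7 each, +1 to first 1
Round 4: Hollowpine=20 Juniper=18 → close Hollowpine (overflow 8)
  20÷1 = 20 each, +1 to first 0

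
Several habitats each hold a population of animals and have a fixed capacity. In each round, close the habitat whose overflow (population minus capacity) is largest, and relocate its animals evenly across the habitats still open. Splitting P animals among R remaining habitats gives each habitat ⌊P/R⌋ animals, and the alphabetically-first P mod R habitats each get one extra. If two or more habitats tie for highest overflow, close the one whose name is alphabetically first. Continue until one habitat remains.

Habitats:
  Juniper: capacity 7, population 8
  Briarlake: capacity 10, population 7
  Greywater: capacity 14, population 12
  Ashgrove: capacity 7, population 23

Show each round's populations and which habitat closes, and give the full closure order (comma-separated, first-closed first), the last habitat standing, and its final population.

Round 1: Ashgrove=23 Briarlake=7 Greywater=12 Juniper=8 → close Ashgrove (overflow 16)
  23÷3 = 7 each, +1 to first 2
Round 2: Briarlake=15 Greywater=20 Juniper=15 → close Juniper (overflow 8)
  15÷2 = 7 each, +1 to first 1
Round 3: Briarlake=23 Greywater=27 → close Briarlake (overflow 13)
  23÷1 = 23 each, +1 to first 0

Closure order: Ashgrove, Juniper, Briarlake
Last habitat: Greywater with 50 animals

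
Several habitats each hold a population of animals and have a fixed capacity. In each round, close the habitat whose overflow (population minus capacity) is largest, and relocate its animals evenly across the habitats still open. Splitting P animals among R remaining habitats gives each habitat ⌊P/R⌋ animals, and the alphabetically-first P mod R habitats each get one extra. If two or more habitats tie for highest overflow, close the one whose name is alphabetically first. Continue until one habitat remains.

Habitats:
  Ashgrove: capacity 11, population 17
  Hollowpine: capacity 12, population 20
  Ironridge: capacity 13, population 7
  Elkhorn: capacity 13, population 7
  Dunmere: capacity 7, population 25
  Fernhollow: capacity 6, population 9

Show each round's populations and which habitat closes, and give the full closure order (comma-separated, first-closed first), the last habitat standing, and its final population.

Closure order: Dunmere, Hollowpine, Ashgrove, Fernhollow, Elkhorn
Last habitat: Ironridge with 85 animals

Round 1: Ashgrove=17 Dunmere=25 Elkhorn=7 Fernhollow=9 Hollowpine=20 Ironridge=7 → close Dunmere (overflow 18)
  25÷5 = 5 each, +1 to first 0
Round 2: Ashgrove=22 Elkhorn=12 Fernhollow=14 Hollowpine=25 Ironridge=12 → close Hollowpine (overflow 13)
  25÷4 = 6 each, +1 to first 1
Round 3: Ashgrove=29 Elkhorn=18 Fernhollow=20 Ironridge=18 → close Ashgrove (overflow 18)
  29÷3 = 9 each, +1 to first 2
Round 4: Elkhorn=28 Fernhollow=30 Ironridge=27 → close Fernhollow (overflow 24)
  30÷2 = 15 each, +1 to first 0
Round 5: Elkhorn=43 Ironridge=42 → close Elkhorn (overflow 30)
  43÷1 = 43 each, +1 to first 0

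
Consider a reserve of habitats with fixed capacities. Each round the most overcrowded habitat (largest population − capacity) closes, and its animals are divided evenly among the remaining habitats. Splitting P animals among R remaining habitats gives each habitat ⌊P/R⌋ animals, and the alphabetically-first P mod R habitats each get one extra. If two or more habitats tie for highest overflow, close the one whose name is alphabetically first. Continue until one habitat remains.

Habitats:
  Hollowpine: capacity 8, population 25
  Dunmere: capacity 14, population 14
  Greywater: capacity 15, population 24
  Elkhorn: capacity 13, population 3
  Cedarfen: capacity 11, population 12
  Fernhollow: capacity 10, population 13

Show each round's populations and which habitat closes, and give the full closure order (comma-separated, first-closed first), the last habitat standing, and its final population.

Round 1: Cedarfen=12 Dunmere=14 Elkhorn=3 Fernhollow=13 Greywater=24 Hollowpine=25 → close Hollowpine (overflow 17)
  25÷5 = 5 each, +1 to first 0
Round 2: Cedarfen=17 Dunmere=19 Elkhorn=8 Fernhollow=18 Greywater=29 → close Greywater (overflow 14)
  29÷4 = 7 each, +1 to first 1
Round 3: Cedarfen=25 Dunmere=26 Elkhorn=15 Fernhollow=25 → close Fernhollow (overflow 15)
  25÷3 = 8 each, +1 to first 1
Round 4: Cedarfen=34 Dunmere=34 Elkhorn=23 → close Cedarfen (overflow 23)
  34÷2 = 17 each, +1 to first 0
Round 5: Dunmere=51 Elkhorn=40 → close Dunmere (overflow 37)
  51÷1 = 51 each, +1 to first 0

Closure order: Hollowpine, Greywater, Fernhollow, Cedarfen, Dunmere
Last habitat: Elkhorn with 91 animals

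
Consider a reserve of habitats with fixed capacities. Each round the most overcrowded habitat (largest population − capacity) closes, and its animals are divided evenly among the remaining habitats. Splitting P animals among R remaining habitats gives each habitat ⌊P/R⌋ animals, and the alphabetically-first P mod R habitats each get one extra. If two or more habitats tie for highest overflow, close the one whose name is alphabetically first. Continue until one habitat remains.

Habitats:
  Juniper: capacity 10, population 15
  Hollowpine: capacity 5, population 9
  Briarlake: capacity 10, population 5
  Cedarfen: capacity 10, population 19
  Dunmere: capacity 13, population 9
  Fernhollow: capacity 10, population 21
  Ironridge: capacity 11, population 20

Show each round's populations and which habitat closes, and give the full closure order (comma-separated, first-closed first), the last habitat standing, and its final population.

Round 1: Briarlake=5 Cedarfen=19 Dunmere=9 Fernhollow=21 Hollowpine=9 Ironridge=20 Juniper=15 → close Fernhollow (overflow 11)
  21÷6 = 3 each, +1 to first 3
Round 2: Briarlake=9 Cedarfen=23 Dunmere=13 Hollowpine=12 Ironridge=23 Juniper=18 → close Cedarfen (overflow 13)
  23÷5 = 4 each, +1 to first 3
Round 3: Briarlake=14 Dunmere=18 Hollowpine=17 Ironridge=27 Juniper=22 → close Ironridge (overflow 16)
  27÷4 = 6 each, +1 to first 3
Round 4: Briarlake=21 Dunmere=25 Hollowpine=24 Juniper=28 → close Hollowpine (overflow 19)
  24÷3 = 8 each, +1 to first 0
Round 5: Briarlake=29 Dunmere=33 Juniper=36 → close Juniper (overflow 26)
  36÷2 = 18 each, +1 to first 0
Round 6: Briarlake=47 Dunmere=51 → close Dunmere (overflow 38)
  51÷1 = 51 each, +1 to first 0

Closure order: Fernhollow, Cedarfen, Ironridge, Hollowpine, Juniper, Dunmere
Last habitat: Briarlake with 98 animals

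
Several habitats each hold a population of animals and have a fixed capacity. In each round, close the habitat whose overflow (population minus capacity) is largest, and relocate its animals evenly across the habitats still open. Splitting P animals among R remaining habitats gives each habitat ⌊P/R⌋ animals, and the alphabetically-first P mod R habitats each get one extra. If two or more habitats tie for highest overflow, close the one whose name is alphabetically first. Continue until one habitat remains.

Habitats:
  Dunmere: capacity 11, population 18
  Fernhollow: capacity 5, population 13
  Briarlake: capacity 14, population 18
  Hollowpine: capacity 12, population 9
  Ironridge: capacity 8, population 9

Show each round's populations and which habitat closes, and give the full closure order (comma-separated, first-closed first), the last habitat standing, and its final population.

Closure order: Fernhollow, Dunmere, Briarlake, Ironridge
Last habitat: Hollowpine with 67 animals

Round 1: Briarlake=18 Dunmere=18 Fernhollow=13 Hollowpine=9 Ironridge=9 → close Fernhollow (overflow 8)
  13÷4 = 3 each, +1 to first 1
Round 2: Briarlake=22 Dunmere=21 Hollowpine=12 Ironridge=12 → close Dunmere (overflow 10)
  21÷3 = 7 each, +1 to first 0
Round 3: Briarlake=29 Hollowpine=19 Ironridge=19 → close Briarlake (overflow 15)
  29÷2 = 14 each, +1 to first 1
Round 4: Hollowpine=34 Ironridge=33 → close Ironridge (overflow 25)
  33÷1 = 33 each, +1 to first 0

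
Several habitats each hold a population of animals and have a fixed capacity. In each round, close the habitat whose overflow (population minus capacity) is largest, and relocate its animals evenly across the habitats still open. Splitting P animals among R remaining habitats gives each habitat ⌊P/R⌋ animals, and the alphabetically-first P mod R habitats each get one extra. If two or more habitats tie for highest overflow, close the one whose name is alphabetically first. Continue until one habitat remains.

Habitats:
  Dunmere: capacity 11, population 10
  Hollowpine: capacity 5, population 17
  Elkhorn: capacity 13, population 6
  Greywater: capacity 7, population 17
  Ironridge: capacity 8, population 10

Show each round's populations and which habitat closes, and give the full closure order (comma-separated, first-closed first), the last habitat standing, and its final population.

Closure order: Hollowpine, Greywater, Ironridge, Dunmere
Last habitat: Elkhorn with 60 animals

Round 1: Dunmere=10 Elkhorn=6 Greywater=17 Hollowpine=17 Ironridge=10 → close Hollowpine (overflow 12)
  17÷4 = 4 each, +1 to first 1
Round 2: Dunmere=15 Elkhorn=10 Greywater=21 Ironridge=14 → close Greywater (overflow 14)
  21÷3 = 7 each, +1 to first 0
Round 3: Dunmere=22 Elkhorn=17 Ironridge=21 → close Ironridge (overflow 13)
  21÷2 = 10 each, +1 to first 1
Round 4: Dunmere=33 Elkhorn=27 → close Dunmere (overflow 22)
  33÷1 = 33 each, +1 to first 0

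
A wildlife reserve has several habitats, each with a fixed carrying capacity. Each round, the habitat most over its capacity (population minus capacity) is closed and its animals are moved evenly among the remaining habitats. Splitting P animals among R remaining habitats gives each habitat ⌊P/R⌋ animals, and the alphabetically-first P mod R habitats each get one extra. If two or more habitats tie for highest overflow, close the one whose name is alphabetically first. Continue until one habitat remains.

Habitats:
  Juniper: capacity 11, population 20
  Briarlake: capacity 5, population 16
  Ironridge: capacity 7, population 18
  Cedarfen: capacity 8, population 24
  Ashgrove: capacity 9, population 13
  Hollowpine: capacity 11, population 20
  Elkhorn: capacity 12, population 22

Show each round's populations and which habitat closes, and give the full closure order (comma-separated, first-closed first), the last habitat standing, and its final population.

Round 1: Ashgrove=13 Briarlake=16 Cedarfen=24 Elkhorn=22 Hollowpine=20 Ironridge=18 Juniper=20 → close Cedarfen (overflow 16)
  24÷6 = 4 each, +1 to first 0
Round 2: Ashgrove=17 Briarlake=20 Elkhorn=26 Hollowpine=24 Ironridge=22 Juniper=24 → close Briarlake (overflow 15)
  20÷5 = 4 each, +1 to first 0
Round 3: Ashgrove=21 Elkhorn=30 Hollowpine=28 Ironridge=26 Juniper=28 → close Ironridge (overflow 19)
  26÷4 = 6 each, +1 to first 2
Round 4: Ashgrove=28 Elkhorn=37 Hollowpine=34 Juniper=34 → close Elkhorn (overflow 25)
  37÷3 = 12 each, +1 to first 1
Round 5: Ashgrove=41 Hollowpine=46 Juniper=46 → close Hollowpine (overflow 35)
  46÷2 = 23 each, +1 to first 0
Round 6: Ashgrove=64 Juniper=69 → close Juniper (overflow 58)
  69÷1 = 69 each, +1 to first 0

Closure order: Cedarfen, Briarlake, Ironridge, Elkhorn, Hollowpine, Juniper
Last habitat: Ashgrove with 133 animals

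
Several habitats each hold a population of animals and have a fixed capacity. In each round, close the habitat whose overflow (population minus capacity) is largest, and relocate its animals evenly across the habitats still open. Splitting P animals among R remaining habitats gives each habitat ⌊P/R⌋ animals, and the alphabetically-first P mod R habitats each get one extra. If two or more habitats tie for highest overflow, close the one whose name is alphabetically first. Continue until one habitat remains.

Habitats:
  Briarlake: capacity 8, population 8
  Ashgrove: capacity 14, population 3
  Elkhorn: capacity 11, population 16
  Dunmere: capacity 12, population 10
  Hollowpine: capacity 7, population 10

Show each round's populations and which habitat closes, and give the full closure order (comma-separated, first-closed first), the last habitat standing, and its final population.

Closure order: Elkhorn, Hollowpine, Briarlake, Dunmere
Last habitat: Ashgrove with 47 animals

Round 1: Ashgrove=3 Briarlake=8 Dunmere=10 Elkhorn=16 Hollowpine=10 → close Elkhorn (overflow 5)
  16÷4 = 4 each, +1 to first 0
Round 2: Ashgrove=7 Briarlake=12 Dunmere=14 Hollowpine=14 → close Hollowpine (overflow 7)
  14÷3 = 4 each, +1 to first 2
Round 3: Ashgrove=12 Briarlake=17 Dunmere=18 → close Briarlake (overflow 9)
  17÷2 = 8 each, +1 to first 1
Round 4: Ashgrove=21 Dunmere=26 → close Dunmere (overflow 14)
  26÷1 = 26 each, +1 to first 0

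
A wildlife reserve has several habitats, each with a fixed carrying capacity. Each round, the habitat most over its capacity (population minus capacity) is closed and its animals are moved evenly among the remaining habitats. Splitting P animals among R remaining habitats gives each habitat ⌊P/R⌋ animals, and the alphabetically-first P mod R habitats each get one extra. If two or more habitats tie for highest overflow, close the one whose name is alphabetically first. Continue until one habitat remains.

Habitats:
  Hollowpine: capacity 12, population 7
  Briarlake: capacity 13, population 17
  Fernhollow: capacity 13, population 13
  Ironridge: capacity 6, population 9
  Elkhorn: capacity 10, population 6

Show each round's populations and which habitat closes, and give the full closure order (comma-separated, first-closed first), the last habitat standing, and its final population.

Closure order: Briarlake, Ironridge, Fernhollow, Elkhorn
Last habitat: Hollowpine with 52 animals

Round 1: Briarlake=17 Elkhorn=6 Fernhollow=13 Hollowpine=7 Ironridge=9 → close Briarlake (overflow 4)
  17÷4 = 4 each, +1 to first 1
Round 2: Elkhorn=11 Fernhollow=17 Hollowpine=11 Ironridge=13 → close Ironridge (overflow 7)
  13÷3 = 4 each, +1 to first 1
Round 3: Elkhorn=16 Fernhollow=21 Hollowpine=15 → close Fernhollow (overflow 8)
  21÷2 = 10 each, +1 to first 1
Round 4: Elkhorn=27 Hollowpine=25 → close Elkhorn (overflow 17)
  27÷1 = 27 each, +1 to first 0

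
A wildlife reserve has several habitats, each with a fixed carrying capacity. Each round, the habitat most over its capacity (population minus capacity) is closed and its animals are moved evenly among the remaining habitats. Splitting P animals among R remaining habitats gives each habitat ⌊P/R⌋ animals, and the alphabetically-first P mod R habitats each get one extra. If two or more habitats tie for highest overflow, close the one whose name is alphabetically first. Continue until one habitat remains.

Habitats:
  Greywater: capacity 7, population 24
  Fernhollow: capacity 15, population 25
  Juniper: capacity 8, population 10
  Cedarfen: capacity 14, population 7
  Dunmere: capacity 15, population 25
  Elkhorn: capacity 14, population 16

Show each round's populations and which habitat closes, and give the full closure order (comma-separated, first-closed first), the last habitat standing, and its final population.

Round 1: Cedarfen=7 Dunmere=25 Elkhorn=16 Fernhollow=25 Greywater=24 Juniper=10 → close Greywater (overflow 17)
  24÷5 = 4 each, +1 to first 4
Round 2: Cedarfen=12 Dunmere=30 Elkhorn=21 Fernhollow=30 Juniper=14 → close Dunmere (overflow 15)
  30÷4 = 7 each, +1 to first 2
Round 3: Cedarfen=20 Elkhorn=29 Fernhollow=37 Juniper=21 → close Fernhollow (overflow 22)
  37÷3 = 12 each, +1 to first 1
Round 4: Cedarfen=33 Elkhorn=41 Juniper=33 → close Elkhorn (overflow 27)
  41÷2 = 20 each, +1 to first 1
Round 5: Cedarfen=54 Juniper=53 → close Juniper (overflow 45)
  53÷1 = 53 each, +1 to first 0

Closure order: Greywater, Dunmere, Fernhollow, Elkhorn, Juniper
Last habitat: Cedarfen with 107 animals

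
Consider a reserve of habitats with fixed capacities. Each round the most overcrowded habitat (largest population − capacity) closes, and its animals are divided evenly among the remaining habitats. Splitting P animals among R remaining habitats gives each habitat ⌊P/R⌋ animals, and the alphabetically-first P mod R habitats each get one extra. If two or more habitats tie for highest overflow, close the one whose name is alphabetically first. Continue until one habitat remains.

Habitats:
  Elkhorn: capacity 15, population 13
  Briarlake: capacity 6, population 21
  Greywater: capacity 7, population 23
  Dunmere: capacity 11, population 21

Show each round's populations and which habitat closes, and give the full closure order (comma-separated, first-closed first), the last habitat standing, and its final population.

Closure order: Greywater, Briarlake, Dunmere
Last habitat: Elkhorn with 78 animals

Round 1: Briarlake=21 Dunmere=21 Elkhorn=13 Greywater=23 → close Greywater (overflow 16)
  23÷3 = 7 each, +1 to first 2
Round 2: Briarlake=29 Dunmere=29 Elkhorn=20 → close Briarlake (overflow 23)
  29÷2 = 14 each, +1 to first 1
Round 3: Dunmere=44 Elkhorn=34 → close Dunmere (overflow 33)
  44÷1 = 44 each, +1 to first 0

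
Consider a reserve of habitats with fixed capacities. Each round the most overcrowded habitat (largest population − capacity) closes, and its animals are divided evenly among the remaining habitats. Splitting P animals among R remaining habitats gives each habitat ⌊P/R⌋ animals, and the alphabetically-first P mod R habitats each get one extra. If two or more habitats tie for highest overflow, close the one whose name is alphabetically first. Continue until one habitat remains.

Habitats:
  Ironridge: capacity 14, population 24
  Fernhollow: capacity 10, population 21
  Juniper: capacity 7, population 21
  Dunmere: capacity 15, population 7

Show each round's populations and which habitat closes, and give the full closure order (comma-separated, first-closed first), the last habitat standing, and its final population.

Closure order: Juniper, Fernhollow, Ironridge
Last habitat: Dunmere with 73 animals

Round 1: Dunmere=7 Fernhollow=21 Ironridge=24 Juniper=21 → close Juniper (overflow 14)
  21÷3 = 7 each, +1 to first 0
Round 2: Dunmere=14 Fernhollow=28 Ironridge=31 → close Fernhollow (overflow 18)
  28÷2 = 14 each, +1 to first 0
Round 3: Dunmere=28 Ironridge=45 → close Ironridge (overflow 31)
  45÷1 = 45 each, +1 to first 0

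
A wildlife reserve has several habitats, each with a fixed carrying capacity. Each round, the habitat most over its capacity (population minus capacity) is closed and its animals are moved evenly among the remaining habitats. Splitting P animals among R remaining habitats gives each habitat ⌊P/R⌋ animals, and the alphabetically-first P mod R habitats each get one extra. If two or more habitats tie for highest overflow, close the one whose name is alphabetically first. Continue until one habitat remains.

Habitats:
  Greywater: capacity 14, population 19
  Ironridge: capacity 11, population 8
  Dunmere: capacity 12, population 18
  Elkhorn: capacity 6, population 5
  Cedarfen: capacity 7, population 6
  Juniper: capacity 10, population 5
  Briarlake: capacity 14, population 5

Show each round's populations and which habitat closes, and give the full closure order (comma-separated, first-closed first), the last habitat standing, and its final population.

Closure order: Dunmere, Greywater, Cedarfen, Elkhorn, Ironridge, Briarlake
Last habitat: Juniper with 66 animals

Round 1: Briarlake=5 Cedarfen=6 Dunmere=18 Elkhorn=5 Greywater=19 Ironridge=8 Juniper=5 → close Dunmere (overflow 6)
  18÷6 = 3 each, +1 to first 0
Round 2: Briarlake=8 Cedarfen=9 Elkhorn=8 Greywater=22 Ironridge=11 Juniper=8 → close Greywater (overflow 8)
  22÷5 = 4 each, +1 to first 2
Round 3: Briarlake=13 Cedarfen=14 Elkhorn=12 Ironridge=15 Juniper=12 → close Cedarfen (overflow 7)
  14÷4 = 3 each, +1 to first 2
Round 4: Briarlake=17 Elkhorn=16 Ironridge=18 Juniper=15 → close Elkhorn (overflow 10)
  16÷3 = 5 each, +1 to first 1
Round 5: Briarlake=23 Ironridge=23 Juniper=20 → close Ironridge (overflow 12)
  23÷2 = 11 each, +1 to first 1
Round 6: Briarlake=35 Juniper=31 → close Briarlake (overflow 21)
  35÷1 = 35 each, +1 to first 0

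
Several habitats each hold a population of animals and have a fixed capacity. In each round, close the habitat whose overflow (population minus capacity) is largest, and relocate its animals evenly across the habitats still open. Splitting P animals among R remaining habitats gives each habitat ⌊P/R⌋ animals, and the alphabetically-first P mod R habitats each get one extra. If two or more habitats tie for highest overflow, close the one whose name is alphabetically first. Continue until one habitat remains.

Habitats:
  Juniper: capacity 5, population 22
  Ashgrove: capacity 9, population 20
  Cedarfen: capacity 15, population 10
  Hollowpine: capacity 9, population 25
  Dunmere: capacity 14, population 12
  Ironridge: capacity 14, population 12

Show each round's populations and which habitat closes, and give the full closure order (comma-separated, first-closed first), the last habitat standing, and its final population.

Round 1: Ashgrove=20 Cedarfen=10 Dunmere=12 Hollowpine=25 Ironridge=12 Juniper=22 → close Juniper (overflow 17)
  22÷5 = 4 each, +1 to first 2
Round 2: Ashgrove=25 Cedarfen=15 Dunmere=16 Hollowpine=29 Ironridge=16 → close Hollowpine (overflow 20)
  29÷4 = 7 each, +1 to first 1
Round 3: Ashgrove=33 Cedarfen=22 Dunmere=23 Ironridge=23 → close Ashgrove (overflow 24)
  33÷3 = 11 each, +1 to first 0
Round 4: Cedarfen=33 Dunmere=34 Ironridge=34 → close Dunmere (overflow 20)
  34÷2 = 17 each, +1 to first 0
Round 5: Cedarfen=50 Ironridge=51 → close Ironridge (overflow 37)
  51÷1 = 51 each, +1 to first 0

Closure order: Juniper, Hollowpine, Ashgrove, Dunmere, Ironridge
Last habitat: Cedarfen with 101 animals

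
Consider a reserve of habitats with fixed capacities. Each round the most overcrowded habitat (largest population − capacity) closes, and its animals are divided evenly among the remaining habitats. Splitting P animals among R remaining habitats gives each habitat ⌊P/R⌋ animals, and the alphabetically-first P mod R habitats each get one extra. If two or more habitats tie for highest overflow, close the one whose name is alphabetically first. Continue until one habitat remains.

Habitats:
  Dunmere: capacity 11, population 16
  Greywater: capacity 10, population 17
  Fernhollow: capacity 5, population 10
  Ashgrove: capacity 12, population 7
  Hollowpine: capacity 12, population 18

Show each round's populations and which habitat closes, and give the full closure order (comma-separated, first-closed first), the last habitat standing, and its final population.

Closure order: Greywater, Hollowpine, Dunmere, Fernhollow
Last habitat: Ashgrove with 68 animals

Round 1: Ashgrove=7 Dunmere=16 Fernhollow=10 Greywater=17 Hollowpine=18 → close Greywater (overflow 7)
  17÷4 = 4 each, +1 to first 1
Round 2: Ashgrove=12 Dunmere=20 Fernhollow=14 Hollowpine=22 → close Hollowpine (overflow 10)
  22÷3 = 7 each, +1 to first 1
Round 3: Ashgrove=20 Dunmere=27 Fernhollow=21 → close Dunmere (overflow 16)
  27÷2 = 13 each, +1 to first 1
Round 4: Ashgrove=34 Fernhollow=34 → close Fernhollow (overflow 29)
  34÷1 = 34 each, +1 to first 0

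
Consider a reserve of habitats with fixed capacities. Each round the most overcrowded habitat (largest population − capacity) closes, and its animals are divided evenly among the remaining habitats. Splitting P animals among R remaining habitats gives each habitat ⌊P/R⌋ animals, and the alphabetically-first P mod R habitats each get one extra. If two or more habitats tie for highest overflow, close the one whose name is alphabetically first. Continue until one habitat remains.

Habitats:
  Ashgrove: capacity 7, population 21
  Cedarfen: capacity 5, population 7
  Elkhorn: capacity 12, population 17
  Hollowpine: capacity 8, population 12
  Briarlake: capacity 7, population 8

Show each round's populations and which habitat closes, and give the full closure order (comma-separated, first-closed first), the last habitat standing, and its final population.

Closure order: Ashgrove, Elkhorn, Hollowpine, Briarlake
Last habitat: Cedarfen with 65 animals

Round 1: Ashgrove=21 Briarlake=8 Cedarfen=7 Elkhorn=17 Hollowpine=12 → close Ashgrove (overflow 14)
  21÷4 = 5 each, +1 to first 1
Round 2: Briarlake=14 Cedarfen=12 Elkhorn=22 Hollowpine=17 → close Elkhorn (overflow 10)
  22÷3 = 7 each, +1 to first 1
Round 3: Briarlake=22 Cedarfen=19 Hollowpine=24 → close Hollowpine (overflow 16)
  24÷2 = 12 each, +1 to first 0
Round 4: Briarlake=34 Cedarfen=31 → close Briarlake (overflow 27)
  34÷1 = 34 each, +1 to first 0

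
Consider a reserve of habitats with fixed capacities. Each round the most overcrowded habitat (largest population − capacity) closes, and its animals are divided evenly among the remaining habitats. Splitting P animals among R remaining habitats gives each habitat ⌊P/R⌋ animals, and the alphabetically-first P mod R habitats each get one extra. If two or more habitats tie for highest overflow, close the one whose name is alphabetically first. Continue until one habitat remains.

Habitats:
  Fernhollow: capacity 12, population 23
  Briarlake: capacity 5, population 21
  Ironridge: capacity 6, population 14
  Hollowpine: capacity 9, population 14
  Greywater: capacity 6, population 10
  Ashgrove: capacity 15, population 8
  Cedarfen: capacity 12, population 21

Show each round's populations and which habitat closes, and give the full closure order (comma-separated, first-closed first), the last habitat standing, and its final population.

Round 1: Ashgrove=8 Briarlake=21 Cedarfen=21 Fernhollow=23 Greywater=10 Hollowpine=14 Ironridge=14 → close Briarlake (overflow 16)
  21÷6 = 3 each, +1 to first 3
Round 2: Ashgrove=12 Cedarfen=25 Fernhollow=27 Greywater=13 Hollowpine=17 Ironridge=17 → close Fernhollow (overflow 15)
  27÷5 = 5 each, +1 to first 2
Round 3: Ashgrove=18 Cedarfen=31 Greywater=18 Hollowpine=22 Ironridge=22 → close Cedarfen (overflow 19)
  31÷4 = 7 each, +1 to first 3
Round 4: Ashgrove=26 Greywater=26 Hollowpine=30 Ironridge=29 → close Ironridge (overflow 23)
  29÷3 = 9 each, +1 to first 2
Round 5: Ashgrove=36 Greywater=36 Hollowpine=39 → close Greywater (overflow 30)
  36÷2 = 18 each, +1 to first 0
Round 6: Ashgrove=54 Hollowpine=57 → close Hollowpine (overflow 48)
  57÷1 = 57 each, +1 to first 0

Closure order: Briarlake, Fernhollow, Cedarfen, Ironridge, Greywater, Hollowpine
Last habitat: Ashgrove with 111 animals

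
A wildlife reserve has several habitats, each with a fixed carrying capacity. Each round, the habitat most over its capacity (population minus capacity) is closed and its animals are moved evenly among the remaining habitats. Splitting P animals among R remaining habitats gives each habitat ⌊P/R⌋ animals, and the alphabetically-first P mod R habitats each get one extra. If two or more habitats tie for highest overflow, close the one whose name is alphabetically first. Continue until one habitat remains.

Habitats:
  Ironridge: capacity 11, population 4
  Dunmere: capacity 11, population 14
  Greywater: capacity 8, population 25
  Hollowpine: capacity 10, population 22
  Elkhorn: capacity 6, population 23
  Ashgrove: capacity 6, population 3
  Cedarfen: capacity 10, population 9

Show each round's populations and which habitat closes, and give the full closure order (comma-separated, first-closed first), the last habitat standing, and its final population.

Round 1: Ashgrove=3 Cedarfen=9 Dunmere=14 Elkhorn=23 Greywater=25 Hollowpine=22 Ironridge=4 → close Elkhorn (overflow 17)
  23÷6 = 3 each, +1 to first 5
Round 2: Ashgrove=7 Cedarfen=13 Dunmere=18 Greywater=29 Hollowpine=26 Ironridge=7 → close Greywater (overflow 21)
  29÷5 = 5 each, +1 to first 4
Round 3: Ashgrove=13 Cedarfen=19 Dunmere=24 Hollowpine=32 Ironridge=12 → close Hollowpine (overflow 22)
  32÷4 = 8 each, +1 to first 0
Round 4: Ashgrove=21 Cedarfen=27 Dunmere=32 Ironridge=20 → close Dunmere (overflow 21)
  32÷3 = 10 each, +1 to first 2
Round 5: Ashgrove=32 Cedarfen=38 Ironridge=30 → close Cedarfen (overflow 28)
  38÷2 = 19 each, +1 to first 0
Round 6: Ashgrove=51 Ironridge=49 → close Ashgrove (overflow 45)
  51÷1 = 51 each, +1 to first 0

Closure order: Elkhorn, Greywater, Hollowpine, Dunmere, Cedarfen, Ashgrove
Last habitat: Ironridge with 100 animals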